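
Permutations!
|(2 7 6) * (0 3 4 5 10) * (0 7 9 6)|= |(0 3 4 5 10 7)(2 9 6)|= 6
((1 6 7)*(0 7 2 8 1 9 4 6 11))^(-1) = (0 11 1 8 2 6 4 9 7)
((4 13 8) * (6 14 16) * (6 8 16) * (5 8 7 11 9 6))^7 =(4 14 11 13 5 9 16 8 6 7)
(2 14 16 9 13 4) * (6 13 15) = (2 14 16 9 15 6 13 4) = [0, 1, 14, 3, 2, 5, 13, 7, 8, 15, 10, 11, 12, 4, 16, 6, 9]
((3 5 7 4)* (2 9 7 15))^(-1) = (2 15 5 3 4 7 9) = ((2 9 7 4 3 5 15))^(-1)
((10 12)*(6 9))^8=((6 9)(10 12))^8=(12)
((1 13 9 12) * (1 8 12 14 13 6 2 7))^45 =((1 6 2 7)(8 12)(9 14 13))^45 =(14)(1 6 2 7)(8 12)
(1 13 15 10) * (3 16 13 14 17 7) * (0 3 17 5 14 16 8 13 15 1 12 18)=[3, 16, 2, 8, 4, 14, 6, 17, 13, 9, 12, 11, 18, 1, 5, 10, 15, 7, 0]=(0 3 8 13 1 16 15 10 12 18)(5 14)(7 17)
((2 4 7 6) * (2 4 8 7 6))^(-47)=(2 8 7)(4 6)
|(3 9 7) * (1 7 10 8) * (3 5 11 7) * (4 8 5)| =9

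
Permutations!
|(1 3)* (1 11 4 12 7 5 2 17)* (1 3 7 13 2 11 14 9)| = 12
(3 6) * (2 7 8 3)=[0, 1, 7, 6, 4, 5, 2, 8, 3]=(2 7 8 3 6)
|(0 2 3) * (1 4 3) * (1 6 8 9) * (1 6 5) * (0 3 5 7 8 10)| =21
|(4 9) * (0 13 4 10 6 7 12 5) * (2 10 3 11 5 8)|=42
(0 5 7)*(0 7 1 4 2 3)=(7)(0 5 1 4 2 3)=[5, 4, 3, 0, 2, 1, 6, 7]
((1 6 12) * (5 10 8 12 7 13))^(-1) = ((1 6 7 13 5 10 8 12))^(-1) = (1 12 8 10 5 13 7 6)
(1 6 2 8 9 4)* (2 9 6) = (1 2 8 6 9 4) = [0, 2, 8, 3, 1, 5, 9, 7, 6, 4]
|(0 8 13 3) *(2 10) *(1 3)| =10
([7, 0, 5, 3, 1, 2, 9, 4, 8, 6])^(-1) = [1, 4, 5, 3, 7, 2, 9, 0, 8, 6]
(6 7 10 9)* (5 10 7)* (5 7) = (5 10 9 6 7) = [0, 1, 2, 3, 4, 10, 7, 5, 8, 6, 9]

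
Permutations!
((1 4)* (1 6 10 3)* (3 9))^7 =(1 4 6 10 9 3)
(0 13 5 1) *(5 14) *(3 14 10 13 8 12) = (0 8 12 3 14 5 1)(10 13) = [8, 0, 2, 14, 4, 1, 6, 7, 12, 9, 13, 11, 3, 10, 5]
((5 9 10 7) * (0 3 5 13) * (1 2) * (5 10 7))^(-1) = (0 13 7 9 5 10 3)(1 2)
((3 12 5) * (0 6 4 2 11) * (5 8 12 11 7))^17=(0 6 4 2 7 5 3 11)(8 12)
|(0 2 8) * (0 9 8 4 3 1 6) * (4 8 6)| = |(0 2 8 9 6)(1 4 3)| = 15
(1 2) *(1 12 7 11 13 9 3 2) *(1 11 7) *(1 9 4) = (1 11 13 4)(2 12 9 3) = [0, 11, 12, 2, 1, 5, 6, 7, 8, 3, 10, 13, 9, 4]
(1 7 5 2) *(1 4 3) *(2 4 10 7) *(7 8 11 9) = (1 2 10 8 11 9 7 5 4 3) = [0, 2, 10, 1, 3, 4, 6, 5, 11, 7, 8, 9]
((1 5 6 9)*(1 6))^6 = (9)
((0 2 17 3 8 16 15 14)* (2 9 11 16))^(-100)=((0 9 11 16 15 14)(2 17 3 8))^(-100)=(17)(0 11 15)(9 16 14)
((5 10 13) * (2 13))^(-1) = (2 10 5 13)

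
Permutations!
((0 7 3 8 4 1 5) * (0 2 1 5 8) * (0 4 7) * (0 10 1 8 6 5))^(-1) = ((0 10 1 6 5 2 8 7 3 4))^(-1) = (0 4 3 7 8 2 5 6 1 10)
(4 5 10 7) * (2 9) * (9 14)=(2 14 9)(4 5 10 7)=[0, 1, 14, 3, 5, 10, 6, 4, 8, 2, 7, 11, 12, 13, 9]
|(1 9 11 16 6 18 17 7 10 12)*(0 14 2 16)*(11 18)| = 42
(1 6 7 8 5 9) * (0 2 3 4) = (0 2 3 4)(1 6 7 8 5 9) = [2, 6, 3, 4, 0, 9, 7, 8, 5, 1]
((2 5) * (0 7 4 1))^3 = ((0 7 4 1)(2 5))^3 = (0 1 4 7)(2 5)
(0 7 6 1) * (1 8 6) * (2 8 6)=[7, 0, 8, 3, 4, 5, 6, 1, 2]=(0 7 1)(2 8)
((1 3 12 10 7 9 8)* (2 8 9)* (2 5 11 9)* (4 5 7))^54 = ((1 3 12 10 4 5 11 9 2 8))^54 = (1 4 2 12 11)(3 5 8 10 9)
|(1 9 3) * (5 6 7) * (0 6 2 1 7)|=|(0 6)(1 9 3 7 5 2)|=6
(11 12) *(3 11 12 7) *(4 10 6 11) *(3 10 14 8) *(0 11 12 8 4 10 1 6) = [11, 6, 2, 10, 14, 5, 12, 1, 3, 9, 0, 7, 8, 13, 4] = (0 11 7 1 6 12 8 3 10)(4 14)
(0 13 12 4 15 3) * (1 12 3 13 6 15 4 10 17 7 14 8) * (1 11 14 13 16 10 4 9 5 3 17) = (0 6 15 16 10 1 12 4 9 5 3)(7 13 17)(8 11 14) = [6, 12, 2, 0, 9, 3, 15, 13, 11, 5, 1, 14, 4, 17, 8, 16, 10, 7]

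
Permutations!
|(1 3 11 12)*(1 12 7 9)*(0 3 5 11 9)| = 7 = |(12)(0 3 9 1 5 11 7)|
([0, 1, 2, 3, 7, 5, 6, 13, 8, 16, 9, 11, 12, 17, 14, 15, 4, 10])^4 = (4 10 7 9 13 16 17)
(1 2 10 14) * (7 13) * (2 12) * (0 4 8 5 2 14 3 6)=(0 4 8 5 2 10 3 6)(1 12 14)(7 13)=[4, 12, 10, 6, 8, 2, 0, 13, 5, 9, 3, 11, 14, 7, 1]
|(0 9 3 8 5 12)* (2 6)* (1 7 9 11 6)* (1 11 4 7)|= |(0 4 7 9 3 8 5 12)(2 11 6)|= 24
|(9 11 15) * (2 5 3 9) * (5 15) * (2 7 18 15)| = 12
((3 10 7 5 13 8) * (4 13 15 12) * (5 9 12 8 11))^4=((3 10 7 9 12 4 13 11 5 15 8))^4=(3 12 5 10 4 15 7 13 8 9 11)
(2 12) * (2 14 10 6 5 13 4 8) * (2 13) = (2 12 14 10 6 5)(4 8 13) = [0, 1, 12, 3, 8, 2, 5, 7, 13, 9, 6, 11, 14, 4, 10]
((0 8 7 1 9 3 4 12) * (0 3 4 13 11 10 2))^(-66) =((0 8 7 1 9 4 12 3 13 11 10 2))^(-66) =(0 12)(1 11)(2 4)(3 8)(7 13)(9 10)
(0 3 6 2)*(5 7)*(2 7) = (0 3 6 7 5 2) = [3, 1, 0, 6, 4, 2, 7, 5]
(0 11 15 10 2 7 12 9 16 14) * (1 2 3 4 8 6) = (0 11 15 10 3 4 8 6 1 2 7 12 9 16 14) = [11, 2, 7, 4, 8, 5, 1, 12, 6, 16, 3, 15, 9, 13, 0, 10, 14]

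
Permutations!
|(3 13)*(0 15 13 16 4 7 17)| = |(0 15 13 3 16 4 7 17)| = 8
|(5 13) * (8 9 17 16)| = |(5 13)(8 9 17 16)| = 4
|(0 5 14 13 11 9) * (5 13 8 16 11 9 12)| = 6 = |(0 13 9)(5 14 8 16 11 12)|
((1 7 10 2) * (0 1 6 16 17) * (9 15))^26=((0 1 7 10 2 6 16 17)(9 15))^26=(0 7 2 16)(1 10 6 17)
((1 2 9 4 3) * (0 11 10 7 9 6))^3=(0 7 3 6 10 4 2 11 9 1)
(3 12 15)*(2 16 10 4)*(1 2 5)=(1 2 16 10 4 5)(3 12 15)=[0, 2, 16, 12, 5, 1, 6, 7, 8, 9, 4, 11, 15, 13, 14, 3, 10]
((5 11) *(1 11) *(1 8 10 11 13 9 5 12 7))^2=((1 13 9 5 8 10 11 12 7))^2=(1 9 8 11 7 13 5 10 12)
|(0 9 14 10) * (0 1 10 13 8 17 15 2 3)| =18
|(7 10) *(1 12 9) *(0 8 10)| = 12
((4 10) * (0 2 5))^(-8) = (10)(0 2 5)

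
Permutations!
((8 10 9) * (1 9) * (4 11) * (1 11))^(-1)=((1 9 8 10 11 4))^(-1)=(1 4 11 10 8 9)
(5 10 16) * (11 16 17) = (5 10 17 11 16) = [0, 1, 2, 3, 4, 10, 6, 7, 8, 9, 17, 16, 12, 13, 14, 15, 5, 11]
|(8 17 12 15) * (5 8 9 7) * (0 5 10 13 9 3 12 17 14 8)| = 12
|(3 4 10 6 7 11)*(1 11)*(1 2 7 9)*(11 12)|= |(1 12 11 3 4 10 6 9)(2 7)|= 8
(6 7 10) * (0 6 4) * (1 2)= [6, 2, 1, 3, 0, 5, 7, 10, 8, 9, 4]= (0 6 7 10 4)(1 2)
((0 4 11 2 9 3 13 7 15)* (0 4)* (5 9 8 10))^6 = (2 13 8 7 10 15 5 4 9 11 3)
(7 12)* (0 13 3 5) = (0 13 3 5)(7 12) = [13, 1, 2, 5, 4, 0, 6, 12, 8, 9, 10, 11, 7, 3]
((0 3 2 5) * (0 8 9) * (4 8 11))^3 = (0 5 8 3 11 9 2 4)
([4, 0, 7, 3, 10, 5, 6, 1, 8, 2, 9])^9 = (0 10 2 1 4 9 7)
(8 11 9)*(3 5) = (3 5)(8 11 9) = [0, 1, 2, 5, 4, 3, 6, 7, 11, 8, 10, 9]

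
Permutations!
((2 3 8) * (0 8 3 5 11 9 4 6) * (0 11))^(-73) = (0 5 2 8)(4 9 11 6)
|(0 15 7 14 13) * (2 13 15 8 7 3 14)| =15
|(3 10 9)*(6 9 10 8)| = 4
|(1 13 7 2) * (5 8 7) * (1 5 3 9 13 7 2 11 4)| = 12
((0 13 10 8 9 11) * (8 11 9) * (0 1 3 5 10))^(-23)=((0 13)(1 3 5 10 11))^(-23)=(0 13)(1 5 11 3 10)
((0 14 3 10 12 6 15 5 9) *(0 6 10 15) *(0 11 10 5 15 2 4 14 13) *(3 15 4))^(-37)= ((0 13)(2 3)(4 14 15)(5 9 6 11 10 12))^(-37)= (0 13)(2 3)(4 15 14)(5 12 10 11 6 9)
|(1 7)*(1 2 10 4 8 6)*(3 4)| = 8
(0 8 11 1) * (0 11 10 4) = (0 8 10 4)(1 11) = [8, 11, 2, 3, 0, 5, 6, 7, 10, 9, 4, 1]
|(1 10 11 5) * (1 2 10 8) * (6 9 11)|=|(1 8)(2 10 6 9 11 5)|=6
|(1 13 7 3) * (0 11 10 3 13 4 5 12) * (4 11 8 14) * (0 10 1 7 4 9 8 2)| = 42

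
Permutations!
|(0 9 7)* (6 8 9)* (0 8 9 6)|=|(6 9 7 8)|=4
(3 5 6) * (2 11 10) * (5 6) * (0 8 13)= (0 8 13)(2 11 10)(3 6)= [8, 1, 11, 6, 4, 5, 3, 7, 13, 9, 2, 10, 12, 0]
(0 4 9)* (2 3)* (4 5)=(0 5 4 9)(2 3)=[5, 1, 3, 2, 9, 4, 6, 7, 8, 0]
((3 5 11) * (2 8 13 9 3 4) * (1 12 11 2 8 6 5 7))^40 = (1 8 7 4 3 11 9 12 13)(2 6 5)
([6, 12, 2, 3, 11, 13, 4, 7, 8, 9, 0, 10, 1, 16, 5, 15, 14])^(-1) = (0 10 11 4 6)(1 12)(5 14 16 13)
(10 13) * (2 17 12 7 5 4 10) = (2 17 12 7 5 4 10 13) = [0, 1, 17, 3, 10, 4, 6, 5, 8, 9, 13, 11, 7, 2, 14, 15, 16, 12]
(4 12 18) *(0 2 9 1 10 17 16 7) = (0 2 9 1 10 17 16 7)(4 12 18) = [2, 10, 9, 3, 12, 5, 6, 0, 8, 1, 17, 11, 18, 13, 14, 15, 7, 16, 4]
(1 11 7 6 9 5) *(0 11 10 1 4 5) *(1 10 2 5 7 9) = (0 11 9)(1 2 5 4 7 6) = [11, 2, 5, 3, 7, 4, 1, 6, 8, 0, 10, 9]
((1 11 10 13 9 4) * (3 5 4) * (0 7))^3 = (0 7)(1 13 5 11 9 4 10 3)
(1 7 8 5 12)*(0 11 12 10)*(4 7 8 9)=[11, 8, 2, 3, 7, 10, 6, 9, 5, 4, 0, 12, 1]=(0 11 12 1 8 5 10)(4 7 9)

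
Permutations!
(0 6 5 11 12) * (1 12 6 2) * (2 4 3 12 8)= (0 4 3 12)(1 8 2)(5 11 6)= [4, 8, 1, 12, 3, 11, 5, 7, 2, 9, 10, 6, 0]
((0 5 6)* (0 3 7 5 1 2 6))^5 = (0 7 6 1 5 3 2)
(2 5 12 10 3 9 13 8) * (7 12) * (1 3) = (1 3 9 13 8 2 5 7 12 10) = [0, 3, 5, 9, 4, 7, 6, 12, 2, 13, 1, 11, 10, 8]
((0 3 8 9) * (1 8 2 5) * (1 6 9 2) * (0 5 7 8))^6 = ((0 3 1)(2 7 8)(5 6 9))^6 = (9)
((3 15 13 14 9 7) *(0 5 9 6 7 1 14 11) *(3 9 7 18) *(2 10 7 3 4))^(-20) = (0 13 3)(1 7 2 18 14 9 10 4 6)(5 11 15)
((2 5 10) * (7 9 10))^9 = (2 10 9 7 5)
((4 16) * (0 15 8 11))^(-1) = (0 11 8 15)(4 16)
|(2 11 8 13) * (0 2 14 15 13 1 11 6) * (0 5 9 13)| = |(0 2 6 5 9 13 14 15)(1 11 8)| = 24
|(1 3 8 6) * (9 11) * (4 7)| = 4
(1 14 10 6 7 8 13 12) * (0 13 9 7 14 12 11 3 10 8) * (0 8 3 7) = [13, 12, 2, 10, 4, 5, 14, 8, 9, 0, 6, 7, 1, 11, 3] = (0 13 11 7 8 9)(1 12)(3 10 6 14)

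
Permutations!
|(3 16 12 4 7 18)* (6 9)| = 6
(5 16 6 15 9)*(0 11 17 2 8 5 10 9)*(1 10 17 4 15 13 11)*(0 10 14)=(0 1 14)(2 8 5 16 6 13 11 4 15 10 9 17)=[1, 14, 8, 3, 15, 16, 13, 7, 5, 17, 9, 4, 12, 11, 0, 10, 6, 2]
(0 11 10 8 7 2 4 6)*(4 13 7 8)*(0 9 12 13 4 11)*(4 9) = [0, 1, 9, 3, 6, 5, 4, 2, 8, 12, 11, 10, 13, 7] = (2 9 12 13 7)(4 6)(10 11)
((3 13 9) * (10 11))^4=(3 13 9)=((3 13 9)(10 11))^4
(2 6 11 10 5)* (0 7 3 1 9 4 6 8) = (0 7 3 1 9 4 6 11 10 5 2 8) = [7, 9, 8, 1, 6, 2, 11, 3, 0, 4, 5, 10]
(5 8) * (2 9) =(2 9)(5 8) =[0, 1, 9, 3, 4, 8, 6, 7, 5, 2]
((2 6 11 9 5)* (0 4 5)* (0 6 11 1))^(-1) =((0 4 5 2 11 9 6 1))^(-1) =(0 1 6 9 11 2 5 4)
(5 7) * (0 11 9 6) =(0 11 9 6)(5 7) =[11, 1, 2, 3, 4, 7, 0, 5, 8, 6, 10, 9]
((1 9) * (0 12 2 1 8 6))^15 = ((0 12 2 1 9 8 6))^15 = (0 12 2 1 9 8 6)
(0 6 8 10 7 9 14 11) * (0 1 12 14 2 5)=(0 6 8 10 7 9 2 5)(1 12 14 11)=[6, 12, 5, 3, 4, 0, 8, 9, 10, 2, 7, 1, 14, 13, 11]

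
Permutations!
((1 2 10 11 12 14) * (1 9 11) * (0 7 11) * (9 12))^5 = ((0 7 11 9)(1 2 10)(12 14))^5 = (0 7 11 9)(1 10 2)(12 14)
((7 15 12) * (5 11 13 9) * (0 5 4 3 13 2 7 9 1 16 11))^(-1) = (0 5)(1 13 3 4 9 12 15 7 2 11 16)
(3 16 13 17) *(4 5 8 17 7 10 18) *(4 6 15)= (3 16 13 7 10 18 6 15 4 5 8 17)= [0, 1, 2, 16, 5, 8, 15, 10, 17, 9, 18, 11, 12, 7, 14, 4, 13, 3, 6]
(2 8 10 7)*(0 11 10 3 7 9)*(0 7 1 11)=(1 11 10 9 7 2 8 3)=[0, 11, 8, 1, 4, 5, 6, 2, 3, 7, 9, 10]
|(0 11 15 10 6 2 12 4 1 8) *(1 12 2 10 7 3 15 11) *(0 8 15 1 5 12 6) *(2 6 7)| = |(0 5 12 4 7 3 1 15 2 6 10)| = 11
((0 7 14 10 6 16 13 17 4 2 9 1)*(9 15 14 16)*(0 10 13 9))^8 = ((0 7 16 9 1 10 6)(2 15 14 13 17 4))^8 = (0 7 16 9 1 10 6)(2 14 17)(4 15 13)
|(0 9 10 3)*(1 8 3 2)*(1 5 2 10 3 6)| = 6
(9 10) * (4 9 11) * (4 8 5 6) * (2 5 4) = (2 5 6)(4 9 10 11 8) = [0, 1, 5, 3, 9, 6, 2, 7, 4, 10, 11, 8]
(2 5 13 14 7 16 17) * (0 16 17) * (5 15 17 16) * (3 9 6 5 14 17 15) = (0 14 7 16)(2 3 9 6 5 13 17) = [14, 1, 3, 9, 4, 13, 5, 16, 8, 6, 10, 11, 12, 17, 7, 15, 0, 2]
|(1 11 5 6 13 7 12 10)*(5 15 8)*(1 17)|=11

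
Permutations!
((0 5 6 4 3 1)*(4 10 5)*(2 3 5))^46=(0 3 10 5)(1 2 6 4)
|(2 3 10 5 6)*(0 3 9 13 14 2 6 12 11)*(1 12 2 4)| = |(0 3 10 5 2 9 13 14 4 1 12 11)| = 12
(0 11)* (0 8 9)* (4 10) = (0 11 8 9)(4 10) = [11, 1, 2, 3, 10, 5, 6, 7, 9, 0, 4, 8]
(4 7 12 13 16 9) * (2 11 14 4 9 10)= (2 11 14 4 7 12 13 16 10)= [0, 1, 11, 3, 7, 5, 6, 12, 8, 9, 2, 14, 13, 16, 4, 15, 10]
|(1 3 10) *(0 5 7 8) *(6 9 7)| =|(0 5 6 9 7 8)(1 3 10)| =6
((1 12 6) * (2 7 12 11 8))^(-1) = ((1 11 8 2 7 12 6))^(-1) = (1 6 12 7 2 8 11)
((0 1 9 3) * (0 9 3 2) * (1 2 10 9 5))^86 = (10)(1 5 3)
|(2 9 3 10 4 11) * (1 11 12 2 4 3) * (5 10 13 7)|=|(1 11 4 12 2 9)(3 13 7 5 10)|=30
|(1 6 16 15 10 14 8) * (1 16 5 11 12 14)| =|(1 6 5 11 12 14 8 16 15 10)| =10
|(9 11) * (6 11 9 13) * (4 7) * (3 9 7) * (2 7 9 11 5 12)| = 9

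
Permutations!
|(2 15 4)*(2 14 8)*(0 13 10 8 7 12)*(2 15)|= 9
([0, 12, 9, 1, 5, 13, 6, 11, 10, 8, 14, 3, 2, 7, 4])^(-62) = [0, 9, 10, 2, 7, 11, 6, 1, 4, 14, 5, 12, 8, 3, 13]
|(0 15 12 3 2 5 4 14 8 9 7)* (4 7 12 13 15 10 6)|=|(0 10 6 4 14 8 9 12 3 2 5 7)(13 15)|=12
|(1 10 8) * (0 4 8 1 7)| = |(0 4 8 7)(1 10)| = 4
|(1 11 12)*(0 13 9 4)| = 12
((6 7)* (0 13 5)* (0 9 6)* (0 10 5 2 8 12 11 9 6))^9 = (0 2 12 9 13 8 11)(5 6 7 10)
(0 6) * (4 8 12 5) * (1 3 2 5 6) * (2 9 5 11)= [1, 3, 11, 9, 8, 4, 0, 7, 12, 5, 10, 2, 6]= (0 1 3 9 5 4 8 12 6)(2 11)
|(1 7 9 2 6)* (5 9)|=6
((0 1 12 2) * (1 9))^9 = (0 2 12 1 9)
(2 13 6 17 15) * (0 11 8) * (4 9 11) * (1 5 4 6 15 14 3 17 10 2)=(0 6 10 2 13 15 1 5 4 9 11 8)(3 17 14)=[6, 5, 13, 17, 9, 4, 10, 7, 0, 11, 2, 8, 12, 15, 3, 1, 16, 14]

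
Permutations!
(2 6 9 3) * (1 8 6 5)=[0, 8, 5, 2, 4, 1, 9, 7, 6, 3]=(1 8 6 9 3 2 5)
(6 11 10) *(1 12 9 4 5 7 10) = [0, 12, 2, 3, 5, 7, 11, 10, 8, 4, 6, 1, 9] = (1 12 9 4 5 7 10 6 11)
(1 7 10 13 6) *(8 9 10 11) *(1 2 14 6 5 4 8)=(1 7 11)(2 14 6)(4 8 9 10 13 5)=[0, 7, 14, 3, 8, 4, 2, 11, 9, 10, 13, 1, 12, 5, 6]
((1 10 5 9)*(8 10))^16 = ((1 8 10 5 9))^16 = (1 8 10 5 9)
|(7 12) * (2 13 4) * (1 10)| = |(1 10)(2 13 4)(7 12)| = 6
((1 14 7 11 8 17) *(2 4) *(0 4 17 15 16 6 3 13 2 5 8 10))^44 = ((0 4 5 8 15 16 6 3 13 2 17 1 14 7 11 10))^44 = (0 14 13 15)(1 3 8 10)(2 16 4 7)(5 11 17 6)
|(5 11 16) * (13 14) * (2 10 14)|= 12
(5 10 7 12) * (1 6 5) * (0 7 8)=(0 7 12 1 6 5 10 8)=[7, 6, 2, 3, 4, 10, 5, 12, 0, 9, 8, 11, 1]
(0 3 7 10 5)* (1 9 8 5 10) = (10)(0 3 7 1 9 8 5) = [3, 9, 2, 7, 4, 0, 6, 1, 5, 8, 10]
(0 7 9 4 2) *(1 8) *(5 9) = (0 7 5 9 4 2)(1 8) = [7, 8, 0, 3, 2, 9, 6, 5, 1, 4]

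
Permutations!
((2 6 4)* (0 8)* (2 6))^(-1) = ((0 8)(4 6))^(-1) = (0 8)(4 6)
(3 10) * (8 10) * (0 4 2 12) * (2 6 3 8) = (0 4 6 3 2 12)(8 10) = [4, 1, 12, 2, 6, 5, 3, 7, 10, 9, 8, 11, 0]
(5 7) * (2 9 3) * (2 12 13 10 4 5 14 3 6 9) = (3 12 13 10 4 5 7 14)(6 9) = [0, 1, 2, 12, 5, 7, 9, 14, 8, 6, 4, 11, 13, 10, 3]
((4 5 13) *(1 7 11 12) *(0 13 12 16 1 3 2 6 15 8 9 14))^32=((0 13 4 5 12 3 2 6 15 8 9 14)(1 7 11 16))^32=(16)(0 15 12)(2 4 9)(3 13 8)(5 14 6)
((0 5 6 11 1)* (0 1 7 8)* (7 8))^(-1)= ((0 5 6 11 8))^(-1)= (0 8 11 6 5)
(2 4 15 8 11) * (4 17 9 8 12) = (2 17 9 8 11)(4 15 12) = [0, 1, 17, 3, 15, 5, 6, 7, 11, 8, 10, 2, 4, 13, 14, 12, 16, 9]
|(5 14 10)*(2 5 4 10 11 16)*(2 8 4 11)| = |(2 5 14)(4 10 11 16 8)| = 15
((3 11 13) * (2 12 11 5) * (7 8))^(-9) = (2 13)(3 12)(5 11)(7 8)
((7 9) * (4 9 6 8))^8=(4 6 9 8 7)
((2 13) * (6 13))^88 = (2 6 13)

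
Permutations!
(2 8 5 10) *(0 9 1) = (0 9 1)(2 8 5 10) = [9, 0, 8, 3, 4, 10, 6, 7, 5, 1, 2]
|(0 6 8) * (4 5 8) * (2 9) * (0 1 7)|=14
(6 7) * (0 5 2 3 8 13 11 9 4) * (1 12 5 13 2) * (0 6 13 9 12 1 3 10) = (0 9 4 6 7 13 11 12 5 3 8 2 10) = [9, 1, 10, 8, 6, 3, 7, 13, 2, 4, 0, 12, 5, 11]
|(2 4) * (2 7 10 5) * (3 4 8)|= 7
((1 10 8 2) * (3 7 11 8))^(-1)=(1 2 8 11 7 3 10)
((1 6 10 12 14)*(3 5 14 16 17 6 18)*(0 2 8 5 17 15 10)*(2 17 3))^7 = (0 17 6)(1 18 2 8 5 14)(10 15 16 12) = ((0 17 6)(1 18 2 8 5 14)(10 12 16 15))^7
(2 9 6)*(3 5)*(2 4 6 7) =[0, 1, 9, 5, 6, 3, 4, 2, 8, 7] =(2 9 7)(3 5)(4 6)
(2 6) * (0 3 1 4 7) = (0 3 1 4 7)(2 6) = [3, 4, 6, 1, 7, 5, 2, 0]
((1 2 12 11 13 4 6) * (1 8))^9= (1 2 12 11 13 4 6 8)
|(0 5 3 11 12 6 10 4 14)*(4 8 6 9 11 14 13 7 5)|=|(0 4 13 7 5 3 14)(6 10 8)(9 11 12)|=21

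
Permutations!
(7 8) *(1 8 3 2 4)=[0, 8, 4, 2, 1, 5, 6, 3, 7]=(1 8 7 3 2 4)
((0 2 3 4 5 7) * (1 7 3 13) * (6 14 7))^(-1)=(0 7 14 6 1 13 2)(3 5 4)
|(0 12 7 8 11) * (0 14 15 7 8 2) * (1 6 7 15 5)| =10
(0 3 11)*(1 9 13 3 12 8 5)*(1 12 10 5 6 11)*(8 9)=(0 10 5 12 9 13 3 1 8 6 11)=[10, 8, 2, 1, 4, 12, 11, 7, 6, 13, 5, 0, 9, 3]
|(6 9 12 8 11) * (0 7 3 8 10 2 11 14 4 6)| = 12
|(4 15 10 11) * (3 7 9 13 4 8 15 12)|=12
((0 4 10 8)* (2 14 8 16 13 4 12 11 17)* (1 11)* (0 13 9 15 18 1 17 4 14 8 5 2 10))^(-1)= (0 4 11 1 18 15 9 16 10 17 12)(2 5 14 13 8)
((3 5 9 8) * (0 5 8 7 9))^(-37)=(0 5)(3 8)(7 9)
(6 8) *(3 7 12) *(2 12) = [0, 1, 12, 7, 4, 5, 8, 2, 6, 9, 10, 11, 3] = (2 12 3 7)(6 8)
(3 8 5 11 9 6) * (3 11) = [0, 1, 2, 8, 4, 3, 11, 7, 5, 6, 10, 9] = (3 8 5)(6 11 9)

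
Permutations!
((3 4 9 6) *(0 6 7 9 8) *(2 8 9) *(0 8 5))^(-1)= (0 5 2 7 9 4 3 6)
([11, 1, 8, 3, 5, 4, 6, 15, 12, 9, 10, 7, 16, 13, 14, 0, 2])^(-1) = [15, 1, 16, 3, 5, 4, 6, 11, 2, 9, 10, 0, 8, 13, 14, 7, 12]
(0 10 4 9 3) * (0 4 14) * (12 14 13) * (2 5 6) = (0 10 13 12 14)(2 5 6)(3 4 9) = [10, 1, 5, 4, 9, 6, 2, 7, 8, 3, 13, 11, 14, 12, 0]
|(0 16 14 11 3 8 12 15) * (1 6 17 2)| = |(0 16 14 11 3 8 12 15)(1 6 17 2)| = 8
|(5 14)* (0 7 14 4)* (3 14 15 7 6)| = |(0 6 3 14 5 4)(7 15)| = 6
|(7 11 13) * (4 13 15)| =5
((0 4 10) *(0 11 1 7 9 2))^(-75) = (0 7 10 2 1 4 9 11)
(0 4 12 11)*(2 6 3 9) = (0 4 12 11)(2 6 3 9) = [4, 1, 6, 9, 12, 5, 3, 7, 8, 2, 10, 0, 11]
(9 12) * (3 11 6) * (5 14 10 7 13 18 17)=[0, 1, 2, 11, 4, 14, 3, 13, 8, 12, 7, 6, 9, 18, 10, 15, 16, 5, 17]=(3 11 6)(5 14 10 7 13 18 17)(9 12)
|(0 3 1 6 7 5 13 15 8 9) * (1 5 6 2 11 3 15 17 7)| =36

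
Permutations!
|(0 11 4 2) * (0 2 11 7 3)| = |(0 7 3)(4 11)| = 6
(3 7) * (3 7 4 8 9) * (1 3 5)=(1 3 4 8 9 5)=[0, 3, 2, 4, 8, 1, 6, 7, 9, 5]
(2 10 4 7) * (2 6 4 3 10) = (3 10)(4 7 6) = [0, 1, 2, 10, 7, 5, 4, 6, 8, 9, 3]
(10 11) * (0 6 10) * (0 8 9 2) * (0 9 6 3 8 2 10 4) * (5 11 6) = (0 3 8 5 11 2 9 10 6 4) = [3, 1, 9, 8, 0, 11, 4, 7, 5, 10, 6, 2]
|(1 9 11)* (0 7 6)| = |(0 7 6)(1 9 11)| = 3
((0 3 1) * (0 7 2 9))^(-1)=(0 9 2 7 1 3)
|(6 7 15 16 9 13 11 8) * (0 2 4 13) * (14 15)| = 12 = |(0 2 4 13 11 8 6 7 14 15 16 9)|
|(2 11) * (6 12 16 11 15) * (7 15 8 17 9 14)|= 11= |(2 8 17 9 14 7 15 6 12 16 11)|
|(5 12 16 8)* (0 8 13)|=|(0 8 5 12 16 13)|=6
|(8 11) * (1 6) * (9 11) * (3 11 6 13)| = |(1 13 3 11 8 9 6)| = 7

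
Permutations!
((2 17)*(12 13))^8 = ((2 17)(12 13))^8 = (17)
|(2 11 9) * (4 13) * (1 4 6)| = |(1 4 13 6)(2 11 9)| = 12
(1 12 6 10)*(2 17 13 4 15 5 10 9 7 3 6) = (1 12 2 17 13 4 15 5 10)(3 6 9 7) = [0, 12, 17, 6, 15, 10, 9, 3, 8, 7, 1, 11, 2, 4, 14, 5, 16, 13]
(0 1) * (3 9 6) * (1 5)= (0 5 1)(3 9 6)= [5, 0, 2, 9, 4, 1, 3, 7, 8, 6]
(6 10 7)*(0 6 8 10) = (0 6)(7 8 10) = [6, 1, 2, 3, 4, 5, 0, 8, 10, 9, 7]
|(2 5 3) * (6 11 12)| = |(2 5 3)(6 11 12)| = 3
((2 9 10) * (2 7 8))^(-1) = (2 8 7 10 9)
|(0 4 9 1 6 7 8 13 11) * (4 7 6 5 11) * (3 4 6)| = |(0 7 8 13 6 3 4 9 1 5 11)| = 11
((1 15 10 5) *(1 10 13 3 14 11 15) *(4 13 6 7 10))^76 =((3 14 11 15 6 7 10 5 4 13))^76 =(3 10 11 4 6)(5 15 13 7 14)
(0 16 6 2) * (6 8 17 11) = (0 16 8 17 11 6 2) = [16, 1, 0, 3, 4, 5, 2, 7, 17, 9, 10, 6, 12, 13, 14, 15, 8, 11]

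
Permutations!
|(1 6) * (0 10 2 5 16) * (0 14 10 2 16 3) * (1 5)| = |(0 2 1 6 5 3)(10 16 14)| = 6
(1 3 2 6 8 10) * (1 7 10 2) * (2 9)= (1 3)(2 6 8 9)(7 10)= [0, 3, 6, 1, 4, 5, 8, 10, 9, 2, 7]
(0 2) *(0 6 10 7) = [2, 1, 6, 3, 4, 5, 10, 0, 8, 9, 7] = (0 2 6 10 7)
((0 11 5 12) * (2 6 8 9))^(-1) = (0 12 5 11)(2 9 8 6)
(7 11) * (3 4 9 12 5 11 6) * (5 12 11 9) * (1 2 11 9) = (12)(1 2 11 7 6 3 4 5) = [0, 2, 11, 4, 5, 1, 3, 6, 8, 9, 10, 7, 12]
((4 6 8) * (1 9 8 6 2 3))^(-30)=((1 9 8 4 2 3))^(-30)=(9)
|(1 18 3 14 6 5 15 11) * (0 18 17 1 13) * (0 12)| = |(0 18 3 14 6 5 15 11 13 12)(1 17)| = 10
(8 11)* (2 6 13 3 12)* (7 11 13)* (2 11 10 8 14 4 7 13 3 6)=(3 12 11 14 4 7 10 8)(6 13)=[0, 1, 2, 12, 7, 5, 13, 10, 3, 9, 8, 14, 11, 6, 4]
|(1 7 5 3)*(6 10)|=4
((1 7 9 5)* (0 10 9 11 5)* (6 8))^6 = (1 11)(5 7)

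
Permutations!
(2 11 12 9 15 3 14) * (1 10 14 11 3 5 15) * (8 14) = (1 10 8 14 2 3 11 12 9)(5 15) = [0, 10, 3, 11, 4, 15, 6, 7, 14, 1, 8, 12, 9, 13, 2, 5]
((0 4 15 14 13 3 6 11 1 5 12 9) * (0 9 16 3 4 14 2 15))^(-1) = (0 4 13 14)(1 11 6 3 16 12 5)(2 15)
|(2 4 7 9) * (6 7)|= 5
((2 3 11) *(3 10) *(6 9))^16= ((2 10 3 11)(6 9))^16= (11)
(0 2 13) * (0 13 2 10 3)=[10, 1, 2, 0, 4, 5, 6, 7, 8, 9, 3, 11, 12, 13]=(13)(0 10 3)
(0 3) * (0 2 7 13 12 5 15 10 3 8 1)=(0 8 1)(2 7 13 12 5 15 10 3)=[8, 0, 7, 2, 4, 15, 6, 13, 1, 9, 3, 11, 5, 12, 14, 10]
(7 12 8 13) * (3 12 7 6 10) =(3 12 8 13 6 10) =[0, 1, 2, 12, 4, 5, 10, 7, 13, 9, 3, 11, 8, 6]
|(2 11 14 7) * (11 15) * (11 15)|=|(15)(2 11 14 7)|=4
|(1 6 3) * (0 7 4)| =|(0 7 4)(1 6 3)| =3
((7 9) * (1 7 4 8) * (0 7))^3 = (0 4)(1 9)(7 8)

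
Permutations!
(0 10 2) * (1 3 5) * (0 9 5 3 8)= (0 10 2 9 5 1 8)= [10, 8, 9, 3, 4, 1, 6, 7, 0, 5, 2]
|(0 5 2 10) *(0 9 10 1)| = |(0 5 2 1)(9 10)| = 4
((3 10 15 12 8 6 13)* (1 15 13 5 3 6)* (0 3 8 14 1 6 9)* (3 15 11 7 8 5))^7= (0 8 15 6 12 3 14 10 1 13 11 9 7)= ((0 15 12 14 1 11 7 8 6 3 10 13 9))^7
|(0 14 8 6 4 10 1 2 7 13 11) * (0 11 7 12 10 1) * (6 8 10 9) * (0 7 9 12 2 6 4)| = |(0 14 10 7 13 9 4 1 6)| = 9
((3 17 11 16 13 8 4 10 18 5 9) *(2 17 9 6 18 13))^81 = ((2 17 11 16)(3 9)(4 10 13 8)(5 6 18))^81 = (18)(2 17 11 16)(3 9)(4 10 13 8)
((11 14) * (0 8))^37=((0 8)(11 14))^37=(0 8)(11 14)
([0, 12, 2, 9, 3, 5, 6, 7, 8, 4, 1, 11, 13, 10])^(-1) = [0, 10, 2, 4, 9, 5, 6, 7, 8, 3, 13, 11, 1, 12]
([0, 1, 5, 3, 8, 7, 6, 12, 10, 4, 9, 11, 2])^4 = [0, 1, 2, 3, 4, 5, 6, 7, 8, 9, 10, 11, 12]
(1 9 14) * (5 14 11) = [0, 9, 2, 3, 4, 14, 6, 7, 8, 11, 10, 5, 12, 13, 1] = (1 9 11 5 14)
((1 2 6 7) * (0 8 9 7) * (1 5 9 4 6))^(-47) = (0 8 4 6)(1 2)(5 9 7)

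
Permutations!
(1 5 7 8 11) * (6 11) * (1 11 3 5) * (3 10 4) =(11)(3 5 7 8 6 10 4) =[0, 1, 2, 5, 3, 7, 10, 8, 6, 9, 4, 11]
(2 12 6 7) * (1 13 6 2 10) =[0, 13, 12, 3, 4, 5, 7, 10, 8, 9, 1, 11, 2, 6] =(1 13 6 7 10)(2 12)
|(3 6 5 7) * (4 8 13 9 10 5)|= |(3 6 4 8 13 9 10 5 7)|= 9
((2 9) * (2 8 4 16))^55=(16)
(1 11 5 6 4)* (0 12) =[12, 11, 2, 3, 1, 6, 4, 7, 8, 9, 10, 5, 0] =(0 12)(1 11 5 6 4)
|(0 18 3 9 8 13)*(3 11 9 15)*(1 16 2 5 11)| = 10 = |(0 18 1 16 2 5 11 9 8 13)(3 15)|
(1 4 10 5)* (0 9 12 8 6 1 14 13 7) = (0 9 12 8 6 1 4 10 5 14 13 7) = [9, 4, 2, 3, 10, 14, 1, 0, 6, 12, 5, 11, 8, 7, 13]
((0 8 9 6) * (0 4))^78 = ((0 8 9 6 4))^78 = (0 6 8 4 9)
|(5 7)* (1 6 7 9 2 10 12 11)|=|(1 6 7 5 9 2 10 12 11)|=9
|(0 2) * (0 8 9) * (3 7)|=4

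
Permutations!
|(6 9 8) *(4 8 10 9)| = 6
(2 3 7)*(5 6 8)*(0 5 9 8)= [5, 1, 3, 7, 4, 6, 0, 2, 9, 8]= (0 5 6)(2 3 7)(8 9)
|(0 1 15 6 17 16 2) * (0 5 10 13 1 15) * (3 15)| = |(0 3 15 6 17 16 2 5 10 13 1)| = 11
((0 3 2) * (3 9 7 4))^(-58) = (0 7 3)(2 9 4)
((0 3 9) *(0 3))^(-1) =(3 9)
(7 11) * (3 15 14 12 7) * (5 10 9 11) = (3 15 14 12 7 5 10 9 11) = [0, 1, 2, 15, 4, 10, 6, 5, 8, 11, 9, 3, 7, 13, 12, 14]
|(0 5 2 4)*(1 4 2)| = 4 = |(0 5 1 4)|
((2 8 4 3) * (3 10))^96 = ((2 8 4 10 3))^96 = (2 8 4 10 3)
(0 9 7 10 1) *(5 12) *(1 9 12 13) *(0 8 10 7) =(0 12 5 13 1 8 10 9) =[12, 8, 2, 3, 4, 13, 6, 7, 10, 0, 9, 11, 5, 1]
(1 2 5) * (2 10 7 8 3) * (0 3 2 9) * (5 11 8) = (0 3 9)(1 10 7 5)(2 11 8) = [3, 10, 11, 9, 4, 1, 6, 5, 2, 0, 7, 8]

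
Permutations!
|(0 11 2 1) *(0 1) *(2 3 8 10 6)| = 7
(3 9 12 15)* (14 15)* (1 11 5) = [0, 11, 2, 9, 4, 1, 6, 7, 8, 12, 10, 5, 14, 13, 15, 3] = (1 11 5)(3 9 12 14 15)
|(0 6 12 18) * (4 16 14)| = 12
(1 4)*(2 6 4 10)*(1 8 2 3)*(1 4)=(1 10 3 4 8 2 6)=[0, 10, 6, 4, 8, 5, 1, 7, 2, 9, 3]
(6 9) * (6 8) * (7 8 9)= (9)(6 7 8)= [0, 1, 2, 3, 4, 5, 7, 8, 6, 9]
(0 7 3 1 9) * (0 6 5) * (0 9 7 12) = [12, 7, 2, 1, 4, 9, 5, 3, 8, 6, 10, 11, 0] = (0 12)(1 7 3)(5 9 6)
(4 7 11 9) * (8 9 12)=[0, 1, 2, 3, 7, 5, 6, 11, 9, 4, 10, 12, 8]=(4 7 11 12 8 9)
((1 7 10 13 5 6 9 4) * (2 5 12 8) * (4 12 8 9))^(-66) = ((1 7 10 13 8 2 5 6 4)(9 12))^(-66) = (1 5 13)(2 10 4)(6 8 7)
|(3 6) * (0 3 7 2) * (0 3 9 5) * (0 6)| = |(0 9 5 6 7 2 3)| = 7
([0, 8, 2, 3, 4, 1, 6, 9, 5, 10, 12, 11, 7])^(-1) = (1 5 8)(7 12 10 9)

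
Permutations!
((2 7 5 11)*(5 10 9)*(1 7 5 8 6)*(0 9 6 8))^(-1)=(0 9)(1 6 10 7)(2 11 5)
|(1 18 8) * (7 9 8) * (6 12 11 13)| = 20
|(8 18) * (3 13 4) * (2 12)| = |(2 12)(3 13 4)(8 18)| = 6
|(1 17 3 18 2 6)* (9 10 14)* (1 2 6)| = |(1 17 3 18 6 2)(9 10 14)| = 6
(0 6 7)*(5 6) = (0 5 6 7) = [5, 1, 2, 3, 4, 6, 7, 0]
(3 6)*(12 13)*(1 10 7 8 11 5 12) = (1 10 7 8 11 5 12 13)(3 6) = [0, 10, 2, 6, 4, 12, 3, 8, 11, 9, 7, 5, 13, 1]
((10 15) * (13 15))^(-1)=(10 15 13)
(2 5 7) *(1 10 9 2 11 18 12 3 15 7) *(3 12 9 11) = (1 10 11 18 9 2 5)(3 15 7) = [0, 10, 5, 15, 4, 1, 6, 3, 8, 2, 11, 18, 12, 13, 14, 7, 16, 17, 9]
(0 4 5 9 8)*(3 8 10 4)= (0 3 8)(4 5 9 10)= [3, 1, 2, 8, 5, 9, 6, 7, 0, 10, 4]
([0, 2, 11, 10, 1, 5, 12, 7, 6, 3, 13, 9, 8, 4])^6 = (1 13 3 11)(2 4 10 9)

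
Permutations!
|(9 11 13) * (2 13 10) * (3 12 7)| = |(2 13 9 11 10)(3 12 7)| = 15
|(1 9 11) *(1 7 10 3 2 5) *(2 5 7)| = 8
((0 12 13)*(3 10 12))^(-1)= (0 13 12 10 3)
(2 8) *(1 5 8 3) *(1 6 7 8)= (1 5)(2 3 6 7 8)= [0, 5, 3, 6, 4, 1, 7, 8, 2]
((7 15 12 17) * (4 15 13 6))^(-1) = (4 6 13 7 17 12 15)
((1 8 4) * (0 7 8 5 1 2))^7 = ((0 7 8 4 2)(1 5))^7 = (0 8 2 7 4)(1 5)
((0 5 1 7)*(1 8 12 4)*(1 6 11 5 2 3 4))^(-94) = (0 11 7 6 1 4 12 3 8 2 5) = ((0 2 3 4 6 11 5 8 12 1 7))^(-94)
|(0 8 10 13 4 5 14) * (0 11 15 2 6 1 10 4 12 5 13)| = |(0 8 4 13 12 5 14 11 15 2 6 1 10)| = 13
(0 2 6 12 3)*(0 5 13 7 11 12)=(0 2 6)(3 5 13 7 11 12)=[2, 1, 6, 5, 4, 13, 0, 11, 8, 9, 10, 12, 3, 7]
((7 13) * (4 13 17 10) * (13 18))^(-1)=((4 18 13 7 17 10))^(-1)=(4 10 17 7 13 18)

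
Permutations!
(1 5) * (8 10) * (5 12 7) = (1 12 7 5)(8 10) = [0, 12, 2, 3, 4, 1, 6, 5, 10, 9, 8, 11, 7]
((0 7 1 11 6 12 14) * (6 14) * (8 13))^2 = ((0 7 1 11 14)(6 12)(8 13))^2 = (0 1 14 7 11)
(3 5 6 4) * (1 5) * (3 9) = (1 5 6 4 9 3) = [0, 5, 2, 1, 9, 6, 4, 7, 8, 3]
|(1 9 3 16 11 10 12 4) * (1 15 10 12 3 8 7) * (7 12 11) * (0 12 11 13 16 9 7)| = |(0 12 4 15 10 3 9 8 11 13 16)(1 7)| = 22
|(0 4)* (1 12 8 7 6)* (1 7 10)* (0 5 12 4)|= |(1 4 5 12 8 10)(6 7)|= 6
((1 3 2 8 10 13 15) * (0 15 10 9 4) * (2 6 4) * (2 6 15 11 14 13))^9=((0 11 14 13 10 2 8 9 6 4)(1 3 15))^9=(15)(0 4 6 9 8 2 10 13 14 11)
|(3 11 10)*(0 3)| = 4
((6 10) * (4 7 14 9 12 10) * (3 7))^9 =((3 7 14 9 12 10 6 4))^9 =(3 7 14 9 12 10 6 4)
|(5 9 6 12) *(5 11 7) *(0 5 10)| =8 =|(0 5 9 6 12 11 7 10)|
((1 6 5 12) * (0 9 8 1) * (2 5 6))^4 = (0 2 9 5 8 12 1)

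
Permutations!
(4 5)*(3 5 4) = (3 5) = [0, 1, 2, 5, 4, 3]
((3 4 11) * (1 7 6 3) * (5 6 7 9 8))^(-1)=((1 9 8 5 6 3 4 11))^(-1)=(1 11 4 3 6 5 8 9)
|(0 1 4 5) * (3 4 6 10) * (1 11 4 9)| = |(0 11 4 5)(1 6 10 3 9)| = 20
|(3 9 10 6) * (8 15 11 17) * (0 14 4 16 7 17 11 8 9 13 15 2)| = |(0 14 4 16 7 17 9 10 6 3 13 15 8 2)| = 14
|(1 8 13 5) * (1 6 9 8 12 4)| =15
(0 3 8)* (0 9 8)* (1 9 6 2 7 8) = (0 3)(1 9)(2 7 8 6) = [3, 9, 7, 0, 4, 5, 2, 8, 6, 1]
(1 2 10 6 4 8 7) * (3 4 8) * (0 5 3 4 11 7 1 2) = (0 5 3 11 7 2 10 6 8 1) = [5, 0, 10, 11, 4, 3, 8, 2, 1, 9, 6, 7]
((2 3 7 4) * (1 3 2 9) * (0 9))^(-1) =((0 9 1 3 7 4))^(-1) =(0 4 7 3 1 9)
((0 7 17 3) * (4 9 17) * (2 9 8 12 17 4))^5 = (0 8 7 12 2 17 9 3 4)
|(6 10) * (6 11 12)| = |(6 10 11 12)| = 4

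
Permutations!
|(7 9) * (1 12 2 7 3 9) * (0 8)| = |(0 8)(1 12 2 7)(3 9)| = 4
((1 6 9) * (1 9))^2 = (9)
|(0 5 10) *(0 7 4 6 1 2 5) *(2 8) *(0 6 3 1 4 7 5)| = 14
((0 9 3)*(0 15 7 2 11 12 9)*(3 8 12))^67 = ((2 11 3 15 7)(8 12 9))^67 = (2 3 7 11 15)(8 12 9)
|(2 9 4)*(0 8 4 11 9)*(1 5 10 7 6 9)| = 28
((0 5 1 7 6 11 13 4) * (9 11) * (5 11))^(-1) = (0 4 13 11)(1 5 9 6 7)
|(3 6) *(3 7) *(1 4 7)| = 5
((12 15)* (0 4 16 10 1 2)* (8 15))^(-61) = ((0 4 16 10 1 2)(8 15 12))^(-61) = (0 2 1 10 16 4)(8 12 15)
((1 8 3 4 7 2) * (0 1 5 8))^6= (8)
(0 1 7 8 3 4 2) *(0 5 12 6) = (0 1 7 8 3 4 2 5 12 6) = [1, 7, 5, 4, 2, 12, 0, 8, 3, 9, 10, 11, 6]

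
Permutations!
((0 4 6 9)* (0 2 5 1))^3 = (0 9 1 6 5 4 2)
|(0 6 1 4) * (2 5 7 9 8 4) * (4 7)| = |(0 6 1 2 5 4)(7 9 8)| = 6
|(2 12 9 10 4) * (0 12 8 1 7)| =|(0 12 9 10 4 2 8 1 7)| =9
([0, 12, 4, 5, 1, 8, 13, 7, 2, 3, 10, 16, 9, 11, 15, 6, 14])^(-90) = (16)(1 2 5 9)(3 12 4 8)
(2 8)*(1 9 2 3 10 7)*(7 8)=(1 9 2 7)(3 10 8)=[0, 9, 7, 10, 4, 5, 6, 1, 3, 2, 8]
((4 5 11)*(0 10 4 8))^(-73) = ((0 10 4 5 11 8))^(-73) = (0 8 11 5 4 10)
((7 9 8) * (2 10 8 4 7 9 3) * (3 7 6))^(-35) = (10)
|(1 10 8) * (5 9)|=6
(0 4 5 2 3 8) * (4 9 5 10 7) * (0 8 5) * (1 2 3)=(0 9)(1 2)(3 5)(4 10 7)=[9, 2, 1, 5, 10, 3, 6, 4, 8, 0, 7]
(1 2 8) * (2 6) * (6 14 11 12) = (1 14 11 12 6 2 8) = [0, 14, 8, 3, 4, 5, 2, 7, 1, 9, 10, 12, 6, 13, 11]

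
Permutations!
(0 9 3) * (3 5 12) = (0 9 5 12 3) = [9, 1, 2, 0, 4, 12, 6, 7, 8, 5, 10, 11, 3]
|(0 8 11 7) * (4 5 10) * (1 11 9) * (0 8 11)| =6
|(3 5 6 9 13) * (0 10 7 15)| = |(0 10 7 15)(3 5 6 9 13)| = 20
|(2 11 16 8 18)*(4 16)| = |(2 11 4 16 8 18)| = 6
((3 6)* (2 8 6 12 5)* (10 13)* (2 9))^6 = ((2 8 6 3 12 5 9)(10 13))^6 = (13)(2 9 5 12 3 6 8)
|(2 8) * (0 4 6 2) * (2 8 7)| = 4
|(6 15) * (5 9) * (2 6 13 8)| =10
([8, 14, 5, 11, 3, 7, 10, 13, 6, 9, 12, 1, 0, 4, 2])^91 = [8, 14, 5, 11, 3, 7, 10, 13, 6, 9, 12, 1, 0, 4, 2]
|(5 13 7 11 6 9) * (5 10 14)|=|(5 13 7 11 6 9 10 14)|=8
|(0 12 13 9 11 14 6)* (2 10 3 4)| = |(0 12 13 9 11 14 6)(2 10 3 4)| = 28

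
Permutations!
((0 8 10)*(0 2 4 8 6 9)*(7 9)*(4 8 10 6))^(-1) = ((0 4 10 2 8 6 7 9))^(-1) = (0 9 7 6 8 2 10 4)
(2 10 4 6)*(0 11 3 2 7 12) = (0 11 3 2 10 4 6 7 12) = [11, 1, 10, 2, 6, 5, 7, 12, 8, 9, 4, 3, 0]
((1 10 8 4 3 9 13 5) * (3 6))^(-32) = ((1 10 8 4 6 3 9 13 5))^(-32) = (1 6 5 4 13 8 9 10 3)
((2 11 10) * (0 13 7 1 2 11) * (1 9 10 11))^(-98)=(13)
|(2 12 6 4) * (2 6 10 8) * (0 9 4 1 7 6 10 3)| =24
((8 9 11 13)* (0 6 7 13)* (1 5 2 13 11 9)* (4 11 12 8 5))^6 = ((0 6 7 12 8 1 4 11)(2 13 5))^6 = (13)(0 4 8 7)(1 12 6 11)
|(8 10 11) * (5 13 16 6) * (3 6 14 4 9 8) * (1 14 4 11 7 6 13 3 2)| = |(1 14 11 2)(3 13 16 4 9 8 10 7 6 5)| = 20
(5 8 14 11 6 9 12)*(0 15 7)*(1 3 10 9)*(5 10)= (0 15 7)(1 3 5 8 14 11 6)(9 12 10)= [15, 3, 2, 5, 4, 8, 1, 0, 14, 12, 9, 6, 10, 13, 11, 7]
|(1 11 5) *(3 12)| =6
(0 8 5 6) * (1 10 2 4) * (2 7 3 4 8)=(0 2 8 5 6)(1 10 7 3 4)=[2, 10, 8, 4, 1, 6, 0, 3, 5, 9, 7]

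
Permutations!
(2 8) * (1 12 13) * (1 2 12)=(2 8 12 13)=[0, 1, 8, 3, 4, 5, 6, 7, 12, 9, 10, 11, 13, 2]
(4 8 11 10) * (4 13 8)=(8 11 10 13)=[0, 1, 2, 3, 4, 5, 6, 7, 11, 9, 13, 10, 12, 8]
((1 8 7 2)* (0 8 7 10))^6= ((0 8 10)(1 7 2))^6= (10)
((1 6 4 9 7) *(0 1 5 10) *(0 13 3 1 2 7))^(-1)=(0 9 4 6 1 3 13 10 5 7 2)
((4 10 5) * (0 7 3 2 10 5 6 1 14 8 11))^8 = ((0 7 3 2 10 6 1 14 8 11)(4 5))^8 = (0 8 1 10 3)(2 7 11 14 6)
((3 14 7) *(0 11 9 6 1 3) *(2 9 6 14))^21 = (0 1 9)(2 7 6)(3 14 11)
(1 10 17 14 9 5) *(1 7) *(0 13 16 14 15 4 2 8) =(0 13 16 14 9 5 7 1 10 17 15 4 2 8) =[13, 10, 8, 3, 2, 7, 6, 1, 0, 5, 17, 11, 12, 16, 9, 4, 14, 15]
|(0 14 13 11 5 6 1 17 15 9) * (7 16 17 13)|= |(0 14 7 16 17 15 9)(1 13 11 5 6)|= 35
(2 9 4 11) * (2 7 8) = (2 9 4 11 7 8) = [0, 1, 9, 3, 11, 5, 6, 8, 2, 4, 10, 7]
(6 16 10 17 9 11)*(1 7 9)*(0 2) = [2, 7, 0, 3, 4, 5, 16, 9, 8, 11, 17, 6, 12, 13, 14, 15, 10, 1] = (0 2)(1 7 9 11 6 16 10 17)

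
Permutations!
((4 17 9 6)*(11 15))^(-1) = ((4 17 9 6)(11 15))^(-1) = (4 6 9 17)(11 15)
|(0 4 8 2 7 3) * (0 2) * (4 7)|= |(0 7 3 2 4 8)|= 6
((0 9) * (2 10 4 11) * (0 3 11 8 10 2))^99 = ((0 9 3 11)(4 8 10))^99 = (0 11 3 9)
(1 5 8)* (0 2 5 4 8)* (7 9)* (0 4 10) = (0 2 5 4 8 1 10)(7 9) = [2, 10, 5, 3, 8, 4, 6, 9, 1, 7, 0]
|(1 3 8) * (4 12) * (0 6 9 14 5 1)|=8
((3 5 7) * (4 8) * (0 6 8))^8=((0 6 8 4)(3 5 7))^8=(8)(3 7 5)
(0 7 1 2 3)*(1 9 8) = (0 7 9 8 1 2 3) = [7, 2, 3, 0, 4, 5, 6, 9, 1, 8]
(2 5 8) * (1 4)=(1 4)(2 5 8)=[0, 4, 5, 3, 1, 8, 6, 7, 2]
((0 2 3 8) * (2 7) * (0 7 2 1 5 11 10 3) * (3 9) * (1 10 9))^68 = (1 3)(5 8)(7 11)(9 10)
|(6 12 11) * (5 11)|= |(5 11 6 12)|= 4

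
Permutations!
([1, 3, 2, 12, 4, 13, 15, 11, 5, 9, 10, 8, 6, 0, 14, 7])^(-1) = [13, 0, 2, 1, 4, 8, 12, 15, 11, 9, 10, 7, 3, 5, 14, 6]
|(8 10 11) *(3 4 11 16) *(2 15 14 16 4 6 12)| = 28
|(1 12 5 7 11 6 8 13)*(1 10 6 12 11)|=20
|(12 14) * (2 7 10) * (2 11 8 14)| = 7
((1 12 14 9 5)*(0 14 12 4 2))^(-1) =(0 2 4 1 5 9 14)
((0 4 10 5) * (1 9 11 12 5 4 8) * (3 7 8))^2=(0 7 1 11 5 3 8 9 12)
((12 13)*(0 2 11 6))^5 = ((0 2 11 6)(12 13))^5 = (0 2 11 6)(12 13)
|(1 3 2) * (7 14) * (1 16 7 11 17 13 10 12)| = 11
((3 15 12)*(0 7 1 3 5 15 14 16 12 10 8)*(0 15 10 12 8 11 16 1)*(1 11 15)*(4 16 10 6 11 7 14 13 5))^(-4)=((0 14 7)(1 3 13 5 6 11 10 15 12 4 16 8))^(-4)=(0 7 14)(1 12 6)(3 4 11)(5 8 15)(10 13 16)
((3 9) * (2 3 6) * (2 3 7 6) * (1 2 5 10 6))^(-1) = ((1 2 7)(3 9 5 10 6))^(-1) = (1 7 2)(3 6 10 5 9)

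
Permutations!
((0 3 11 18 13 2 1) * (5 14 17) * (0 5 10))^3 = (0 18 1 17 3 13 5 10 11 2 14)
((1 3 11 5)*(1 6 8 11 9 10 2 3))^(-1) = (2 10 9 3)(5 11 8 6)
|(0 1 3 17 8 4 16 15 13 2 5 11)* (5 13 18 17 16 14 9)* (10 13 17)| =16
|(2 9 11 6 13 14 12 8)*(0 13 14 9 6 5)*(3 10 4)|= 15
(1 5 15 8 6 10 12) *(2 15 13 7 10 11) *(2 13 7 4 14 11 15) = (1 5 7 10 12)(4 14 11 13)(6 15 8) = [0, 5, 2, 3, 14, 7, 15, 10, 6, 9, 12, 13, 1, 4, 11, 8]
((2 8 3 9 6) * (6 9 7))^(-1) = ((9)(2 8 3 7 6))^(-1) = (9)(2 6 7 3 8)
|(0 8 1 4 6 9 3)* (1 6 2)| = |(0 8 6 9 3)(1 4 2)| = 15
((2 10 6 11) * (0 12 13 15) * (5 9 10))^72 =((0 12 13 15)(2 5 9 10 6 11))^72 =(15)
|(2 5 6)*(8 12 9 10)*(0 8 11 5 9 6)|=9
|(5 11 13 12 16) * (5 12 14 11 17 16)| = |(5 17 16 12)(11 13 14)| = 12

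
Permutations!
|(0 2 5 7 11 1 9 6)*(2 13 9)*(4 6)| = 5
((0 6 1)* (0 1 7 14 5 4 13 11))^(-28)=(0 5)(4 6)(7 13)(11 14)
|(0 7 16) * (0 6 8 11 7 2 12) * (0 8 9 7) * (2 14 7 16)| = |(0 14 7 2 12 8 11)(6 9 16)| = 21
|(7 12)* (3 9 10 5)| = 4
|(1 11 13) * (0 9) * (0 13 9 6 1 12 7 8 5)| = 10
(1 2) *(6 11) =[0, 2, 1, 3, 4, 5, 11, 7, 8, 9, 10, 6] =(1 2)(6 11)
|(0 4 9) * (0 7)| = 4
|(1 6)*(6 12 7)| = |(1 12 7 6)| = 4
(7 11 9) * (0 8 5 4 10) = [8, 1, 2, 3, 10, 4, 6, 11, 5, 7, 0, 9] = (0 8 5 4 10)(7 11 9)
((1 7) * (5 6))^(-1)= ((1 7)(5 6))^(-1)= (1 7)(5 6)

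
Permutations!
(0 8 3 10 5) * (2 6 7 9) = (0 8 3 10 5)(2 6 7 9) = [8, 1, 6, 10, 4, 0, 7, 9, 3, 2, 5]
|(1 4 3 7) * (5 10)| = |(1 4 3 7)(5 10)| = 4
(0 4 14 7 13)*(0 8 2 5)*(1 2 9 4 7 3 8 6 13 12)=(0 7 12 1 2 5)(3 8 9 4 14)(6 13)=[7, 2, 5, 8, 14, 0, 13, 12, 9, 4, 10, 11, 1, 6, 3]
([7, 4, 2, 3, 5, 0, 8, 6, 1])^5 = (0 4 8 7 5 1 6)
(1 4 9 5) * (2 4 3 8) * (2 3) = [0, 2, 4, 8, 9, 1, 6, 7, 3, 5] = (1 2 4 9 5)(3 8)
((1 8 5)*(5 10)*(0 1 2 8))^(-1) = ((0 1)(2 8 10 5))^(-1) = (0 1)(2 5 10 8)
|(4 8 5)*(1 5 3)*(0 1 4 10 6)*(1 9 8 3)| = 14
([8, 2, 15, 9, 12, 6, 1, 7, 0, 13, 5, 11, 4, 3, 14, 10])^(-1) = [8, 6, 1, 13, 12, 10, 5, 7, 0, 3, 15, 11, 4, 9, 14, 2]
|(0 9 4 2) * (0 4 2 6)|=5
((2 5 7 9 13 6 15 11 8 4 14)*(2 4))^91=((2 5 7 9 13 6 15 11 8)(4 14))^91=(2 5 7 9 13 6 15 11 8)(4 14)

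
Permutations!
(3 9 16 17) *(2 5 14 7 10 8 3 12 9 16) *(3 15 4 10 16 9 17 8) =(2 5 14 7 16 8 15 4 10 3 9)(12 17) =[0, 1, 5, 9, 10, 14, 6, 16, 15, 2, 3, 11, 17, 13, 7, 4, 8, 12]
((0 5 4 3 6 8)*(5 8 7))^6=((0 8)(3 6 7 5 4))^6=(8)(3 6 7 5 4)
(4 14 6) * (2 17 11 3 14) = [0, 1, 17, 14, 2, 5, 4, 7, 8, 9, 10, 3, 12, 13, 6, 15, 16, 11] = (2 17 11 3 14 6 4)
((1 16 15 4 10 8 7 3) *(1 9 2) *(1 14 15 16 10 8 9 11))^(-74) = (16)(1 2 4 3 10 14 8 11 9 15 7)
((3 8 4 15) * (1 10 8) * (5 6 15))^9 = (1 10 8 4 5 6 15 3)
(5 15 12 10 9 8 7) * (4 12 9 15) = (4 12 10 15 9 8 7 5) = [0, 1, 2, 3, 12, 4, 6, 5, 7, 8, 15, 11, 10, 13, 14, 9]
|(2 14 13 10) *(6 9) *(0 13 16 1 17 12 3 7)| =22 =|(0 13 10 2 14 16 1 17 12 3 7)(6 9)|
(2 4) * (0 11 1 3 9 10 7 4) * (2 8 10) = (0 11 1 3 9 2)(4 8 10 7) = [11, 3, 0, 9, 8, 5, 6, 4, 10, 2, 7, 1]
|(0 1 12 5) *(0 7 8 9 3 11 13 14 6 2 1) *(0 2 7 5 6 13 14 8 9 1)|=|(0 2)(1 12 6 7 9 3 11 14 13 8)|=10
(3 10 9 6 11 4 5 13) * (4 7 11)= [0, 1, 2, 10, 5, 13, 4, 11, 8, 6, 9, 7, 12, 3]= (3 10 9 6 4 5 13)(7 11)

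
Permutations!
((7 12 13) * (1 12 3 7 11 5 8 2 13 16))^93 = (16)(2 5 13 8 11)(3 7)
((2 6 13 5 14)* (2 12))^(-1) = ((2 6 13 5 14 12))^(-1) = (2 12 14 5 13 6)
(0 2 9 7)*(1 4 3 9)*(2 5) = (0 5 2 1 4 3 9 7) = [5, 4, 1, 9, 3, 2, 6, 0, 8, 7]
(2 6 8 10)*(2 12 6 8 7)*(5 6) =(2 8 10 12 5 6 7) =[0, 1, 8, 3, 4, 6, 7, 2, 10, 9, 12, 11, 5]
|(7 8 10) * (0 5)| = 6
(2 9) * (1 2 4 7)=(1 2 9 4 7)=[0, 2, 9, 3, 7, 5, 6, 1, 8, 4]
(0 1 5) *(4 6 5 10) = (0 1 10 4 6 5) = [1, 10, 2, 3, 6, 0, 5, 7, 8, 9, 4]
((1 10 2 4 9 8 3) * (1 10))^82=(2 3 9)(4 10 8)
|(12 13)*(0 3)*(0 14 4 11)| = 10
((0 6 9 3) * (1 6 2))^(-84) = ((0 2 1 6 9 3))^(-84) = (9)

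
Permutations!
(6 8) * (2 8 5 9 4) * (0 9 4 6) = [9, 1, 8, 3, 2, 4, 5, 7, 0, 6] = (0 9 6 5 4 2 8)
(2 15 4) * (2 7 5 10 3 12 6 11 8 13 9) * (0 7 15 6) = [7, 1, 6, 12, 15, 10, 11, 5, 13, 2, 3, 8, 0, 9, 14, 4] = (0 7 5 10 3 12)(2 6 11 8 13 9)(4 15)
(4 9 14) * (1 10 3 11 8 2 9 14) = (1 10 3 11 8 2 9)(4 14) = [0, 10, 9, 11, 14, 5, 6, 7, 2, 1, 3, 8, 12, 13, 4]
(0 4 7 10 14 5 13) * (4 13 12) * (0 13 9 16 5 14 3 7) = [9, 1, 2, 7, 0, 12, 6, 10, 8, 16, 3, 11, 4, 13, 14, 15, 5] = (0 9 16 5 12 4)(3 7 10)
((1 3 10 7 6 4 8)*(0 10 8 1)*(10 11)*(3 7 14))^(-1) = ((0 11 10 14 3 8)(1 7 6 4))^(-1) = (0 8 3 14 10 11)(1 4 6 7)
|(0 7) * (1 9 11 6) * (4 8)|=4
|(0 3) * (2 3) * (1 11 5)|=|(0 2 3)(1 11 5)|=3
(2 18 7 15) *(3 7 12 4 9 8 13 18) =(2 3 7 15)(4 9 8 13 18 12) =[0, 1, 3, 7, 9, 5, 6, 15, 13, 8, 10, 11, 4, 18, 14, 2, 16, 17, 12]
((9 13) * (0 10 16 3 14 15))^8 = (0 16 14)(3 15 10) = ((0 10 16 3 14 15)(9 13))^8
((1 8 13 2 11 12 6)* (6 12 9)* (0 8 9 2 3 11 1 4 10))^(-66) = (13)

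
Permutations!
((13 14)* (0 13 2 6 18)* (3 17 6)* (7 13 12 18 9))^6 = ((0 12 18)(2 3 17 6 9 7 13 14))^6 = (18)(2 13 9 17)(3 14 7 6)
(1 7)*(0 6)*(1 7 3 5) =(7)(0 6)(1 3 5) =[6, 3, 2, 5, 4, 1, 0, 7]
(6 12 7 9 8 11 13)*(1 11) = (1 11 13 6 12 7 9 8) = [0, 11, 2, 3, 4, 5, 12, 9, 1, 8, 10, 13, 7, 6]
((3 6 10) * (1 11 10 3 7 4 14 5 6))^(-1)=((1 11 10 7 4 14 5 6 3))^(-1)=(1 3 6 5 14 4 7 10 11)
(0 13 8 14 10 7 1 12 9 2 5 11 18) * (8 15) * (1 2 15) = (0 13 1 12 9 15 8 14 10 7 2 5 11 18) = [13, 12, 5, 3, 4, 11, 6, 2, 14, 15, 7, 18, 9, 1, 10, 8, 16, 17, 0]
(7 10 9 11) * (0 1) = (0 1)(7 10 9 11) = [1, 0, 2, 3, 4, 5, 6, 10, 8, 11, 9, 7]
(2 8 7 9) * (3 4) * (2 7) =(2 8)(3 4)(7 9) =[0, 1, 8, 4, 3, 5, 6, 9, 2, 7]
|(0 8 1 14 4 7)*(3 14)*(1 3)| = 6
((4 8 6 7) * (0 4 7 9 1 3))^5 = (0 1 6 4 3 9 8)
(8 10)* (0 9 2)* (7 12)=(0 9 2)(7 12)(8 10)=[9, 1, 0, 3, 4, 5, 6, 12, 10, 2, 8, 11, 7]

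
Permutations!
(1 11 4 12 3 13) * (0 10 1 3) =[10, 11, 2, 13, 12, 5, 6, 7, 8, 9, 1, 4, 0, 3] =(0 10 1 11 4 12)(3 13)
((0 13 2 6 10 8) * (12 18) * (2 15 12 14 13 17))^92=((0 17 2 6 10 8)(12 18 14 13 15))^92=(0 2 10)(6 8 17)(12 14 15 18 13)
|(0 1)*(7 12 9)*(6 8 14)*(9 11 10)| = |(0 1)(6 8 14)(7 12 11 10 9)| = 30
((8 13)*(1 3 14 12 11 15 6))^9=((1 3 14 12 11 15 6)(8 13))^9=(1 14 11 6 3 12 15)(8 13)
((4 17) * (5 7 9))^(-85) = (4 17)(5 9 7)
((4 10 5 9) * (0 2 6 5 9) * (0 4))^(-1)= ((0 2 6 5 4 10 9))^(-1)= (0 9 10 4 5 6 2)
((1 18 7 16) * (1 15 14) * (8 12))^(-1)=(1 14 15 16 7 18)(8 12)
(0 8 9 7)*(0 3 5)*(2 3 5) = (0 8 9 7 5)(2 3) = [8, 1, 3, 2, 4, 0, 6, 5, 9, 7]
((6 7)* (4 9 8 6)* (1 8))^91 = (1 8 6 7 4 9)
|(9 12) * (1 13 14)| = |(1 13 14)(9 12)| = 6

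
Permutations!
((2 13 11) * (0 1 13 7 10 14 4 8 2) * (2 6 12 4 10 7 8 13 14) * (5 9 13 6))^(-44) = ((0 1 14 10 2 8 5 9 13 11)(4 6 12))^(-44) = (0 5 14 13 2)(1 9 10 11 8)(4 6 12)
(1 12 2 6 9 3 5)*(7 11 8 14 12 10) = (1 10 7 11 8 14 12 2 6 9 3 5) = [0, 10, 6, 5, 4, 1, 9, 11, 14, 3, 7, 8, 2, 13, 12]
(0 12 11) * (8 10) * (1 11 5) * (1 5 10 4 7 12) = [1, 11, 2, 3, 7, 5, 6, 12, 4, 9, 8, 0, 10] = (0 1 11)(4 7 12 10 8)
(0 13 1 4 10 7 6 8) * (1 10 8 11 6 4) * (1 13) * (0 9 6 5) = (0 1 13 10 7 4 8 9 6 11 5) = [1, 13, 2, 3, 8, 0, 11, 4, 9, 6, 7, 5, 12, 10]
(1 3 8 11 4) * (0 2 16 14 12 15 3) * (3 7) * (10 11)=(0 2 16 14 12 15 7 3 8 10 11 4 1)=[2, 0, 16, 8, 1, 5, 6, 3, 10, 9, 11, 4, 15, 13, 12, 7, 14]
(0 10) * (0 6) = [10, 1, 2, 3, 4, 5, 0, 7, 8, 9, 6] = (0 10 6)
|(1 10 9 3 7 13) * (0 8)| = 6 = |(0 8)(1 10 9 3 7 13)|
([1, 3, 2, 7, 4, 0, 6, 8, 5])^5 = [5, 0, 2, 1, 4, 8, 6, 3, 7]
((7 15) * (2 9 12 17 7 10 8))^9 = ((2 9 12 17 7 15 10 8))^9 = (2 9 12 17 7 15 10 8)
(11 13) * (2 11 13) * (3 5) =(13)(2 11)(3 5) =[0, 1, 11, 5, 4, 3, 6, 7, 8, 9, 10, 2, 12, 13]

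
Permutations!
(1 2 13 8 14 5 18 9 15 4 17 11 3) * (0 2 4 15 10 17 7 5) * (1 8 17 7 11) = [2, 4, 13, 8, 11, 18, 6, 5, 14, 10, 7, 3, 12, 17, 0, 15, 16, 1, 9] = (0 2 13 17 1 4 11 3 8 14)(5 18 9 10 7)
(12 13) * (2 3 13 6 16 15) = (2 3 13 12 6 16 15) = [0, 1, 3, 13, 4, 5, 16, 7, 8, 9, 10, 11, 6, 12, 14, 2, 15]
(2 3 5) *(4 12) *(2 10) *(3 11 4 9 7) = (2 11 4 12 9 7 3 5 10) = [0, 1, 11, 5, 12, 10, 6, 3, 8, 7, 2, 4, 9]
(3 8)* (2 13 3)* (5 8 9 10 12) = (2 13 3 9 10 12 5 8) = [0, 1, 13, 9, 4, 8, 6, 7, 2, 10, 12, 11, 5, 3]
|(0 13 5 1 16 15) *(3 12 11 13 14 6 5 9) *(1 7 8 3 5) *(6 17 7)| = 15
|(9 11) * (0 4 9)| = 4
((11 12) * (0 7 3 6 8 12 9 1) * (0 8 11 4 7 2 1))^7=(0 3 8 9 7 1 11 4 2 6 12)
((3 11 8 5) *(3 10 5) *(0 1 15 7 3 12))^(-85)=((0 1 15 7 3 11 8 12)(5 10))^(-85)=(0 7 8 1 3 12 15 11)(5 10)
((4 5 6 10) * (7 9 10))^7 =(4 5 6 7 9 10)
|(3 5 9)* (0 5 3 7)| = 4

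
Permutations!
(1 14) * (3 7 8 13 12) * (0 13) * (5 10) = (0 13 12 3 7 8)(1 14)(5 10) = [13, 14, 2, 7, 4, 10, 6, 8, 0, 9, 5, 11, 3, 12, 1]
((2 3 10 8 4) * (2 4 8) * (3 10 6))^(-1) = ((2 10)(3 6))^(-1) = (2 10)(3 6)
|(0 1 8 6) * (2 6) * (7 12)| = 10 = |(0 1 8 2 6)(7 12)|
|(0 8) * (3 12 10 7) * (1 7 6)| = 6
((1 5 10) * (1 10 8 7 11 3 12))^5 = (1 3 7 5 12 11 8)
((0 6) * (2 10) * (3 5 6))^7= ((0 3 5 6)(2 10))^7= (0 6 5 3)(2 10)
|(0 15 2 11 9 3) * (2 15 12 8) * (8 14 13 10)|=10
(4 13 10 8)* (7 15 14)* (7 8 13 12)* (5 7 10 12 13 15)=(4 13 12 10 15 14 8)(5 7)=[0, 1, 2, 3, 13, 7, 6, 5, 4, 9, 15, 11, 10, 12, 8, 14]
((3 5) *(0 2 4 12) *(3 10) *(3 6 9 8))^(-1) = ((0 2 4 12)(3 5 10 6 9 8))^(-1) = (0 12 4 2)(3 8 9 6 10 5)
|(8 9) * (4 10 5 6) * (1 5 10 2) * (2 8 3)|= |(10)(1 5 6 4 8 9 3 2)|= 8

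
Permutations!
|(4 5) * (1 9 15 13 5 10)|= |(1 9 15 13 5 4 10)|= 7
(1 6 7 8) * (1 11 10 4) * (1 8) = (1 6 7)(4 8 11 10) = [0, 6, 2, 3, 8, 5, 7, 1, 11, 9, 4, 10]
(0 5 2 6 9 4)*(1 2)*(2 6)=[5, 6, 2, 3, 0, 1, 9, 7, 8, 4]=(0 5 1 6 9 4)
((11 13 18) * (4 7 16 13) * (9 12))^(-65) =((4 7 16 13 18 11)(9 12))^(-65) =(4 7 16 13 18 11)(9 12)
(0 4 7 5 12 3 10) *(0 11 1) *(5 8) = (0 4 7 8 5 12 3 10 11 1) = [4, 0, 2, 10, 7, 12, 6, 8, 5, 9, 11, 1, 3]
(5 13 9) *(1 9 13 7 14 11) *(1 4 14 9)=(4 14 11)(5 7 9)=[0, 1, 2, 3, 14, 7, 6, 9, 8, 5, 10, 4, 12, 13, 11]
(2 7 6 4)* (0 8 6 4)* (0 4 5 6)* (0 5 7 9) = (0 8 5 6 4 2 9) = [8, 1, 9, 3, 2, 6, 4, 7, 5, 0]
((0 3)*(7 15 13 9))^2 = ((0 3)(7 15 13 9))^2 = (7 13)(9 15)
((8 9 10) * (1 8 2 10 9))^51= ((1 8)(2 10))^51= (1 8)(2 10)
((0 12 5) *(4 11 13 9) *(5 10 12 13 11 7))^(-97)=(0 5 7 4 9 13)(10 12)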